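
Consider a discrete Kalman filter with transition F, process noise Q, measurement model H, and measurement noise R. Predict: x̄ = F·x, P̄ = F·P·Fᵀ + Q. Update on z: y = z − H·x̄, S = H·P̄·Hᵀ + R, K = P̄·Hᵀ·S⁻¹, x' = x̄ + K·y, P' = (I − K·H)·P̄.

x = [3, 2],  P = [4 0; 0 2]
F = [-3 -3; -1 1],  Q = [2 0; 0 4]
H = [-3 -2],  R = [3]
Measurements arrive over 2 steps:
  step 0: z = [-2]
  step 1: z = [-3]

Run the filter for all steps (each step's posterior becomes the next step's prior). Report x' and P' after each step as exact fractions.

step 0: x̄ = F·x = [-15, -1]
step 0: P̄ = F·P·Fᵀ + Q = [56 6; 6 10]
step 0: y = z − H·x̄ = [-49]
step 0: S = H·P̄·Hᵀ + R = [619]
step 0: K = P̄·Hᵀ·S⁻¹ = [-180/619; -38/619]
step 0: x' = x̄ + K·y = [-465/619, 1243/619]
step 0: P' = (I − K·H)·P̄ = [2264/619 -3126/619; -3126/619 4746/619]
step 1: x̄ = F·x = [-2334/619, 1708/619]
step 1: P̄ = F·P·Fᵀ + Q = [8060/619 -7446/619; -7446/619 15738/619]
step 1: y = z − H·x̄ = [-5443/619]
step 1: S = H·P̄·Hᵀ + R = [47997/619]
step 1: K = P̄·Hᵀ·S⁻¹ = [-1032/5333; -3046/15999]
step 1: x' = x̄ + K·y = [-11034/5333, 70930/15999]
step 1: P' = (I − K·H)·P̄ = [53956/5333 -79386/5333; -79386/5333 120602/5333]

step 0: x' = [-465/619, 1243/619], P' = [2264/619 -3126/619; -3126/619 4746/619]
step 1: x' = [-11034/5333, 70930/15999], P' = [53956/5333 -79386/5333; -79386/5333 120602/5333]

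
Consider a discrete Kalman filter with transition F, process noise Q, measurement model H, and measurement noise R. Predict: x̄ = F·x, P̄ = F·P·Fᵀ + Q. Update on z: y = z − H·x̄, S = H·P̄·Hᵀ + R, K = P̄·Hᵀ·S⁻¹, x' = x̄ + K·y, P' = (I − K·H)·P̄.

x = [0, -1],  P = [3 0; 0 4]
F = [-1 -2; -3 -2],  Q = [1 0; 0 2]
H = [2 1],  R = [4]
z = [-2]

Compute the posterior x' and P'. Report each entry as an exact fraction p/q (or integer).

x̄ = F·x = [2, 2]
P̄ = F·P·Fᵀ + Q = [20 25; 25 45]
y = z − H·x̄ = [-8]
S = H·P̄·Hᵀ + R = [229]
K = P̄·Hᵀ·S⁻¹ = [65/229; 95/229]
x' = x̄ + K·y = [-62/229, -302/229]
P' = (I − K·H)·P̄ = [355/229 -450/229; -450/229 1280/229]

x' = [-62/229, -302/229]
P' = [355/229 -450/229; -450/229 1280/229]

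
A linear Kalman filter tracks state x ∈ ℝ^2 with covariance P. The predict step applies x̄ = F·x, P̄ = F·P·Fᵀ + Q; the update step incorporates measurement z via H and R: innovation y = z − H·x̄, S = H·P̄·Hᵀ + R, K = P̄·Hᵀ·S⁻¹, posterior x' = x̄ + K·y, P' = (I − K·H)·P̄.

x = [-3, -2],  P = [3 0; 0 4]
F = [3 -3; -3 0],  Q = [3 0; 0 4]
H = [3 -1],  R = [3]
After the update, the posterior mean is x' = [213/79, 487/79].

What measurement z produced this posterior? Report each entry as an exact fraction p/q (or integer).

x̄ = F·x = [-3, 9]
P̄ = F·P·Fᵀ + Q = [66 -27; -27 31]
S = H·P̄·Hᵀ + R = [790]
K = P̄·Hᵀ·S⁻¹ = [45/158; -56/395]
x' − x̄ = [450/79, -224/79] = K·y
y = (KᵀK)⁻¹·Kᵀ·(x' − x̄) = [20]
z = y + H·x̄ = [20] + [-18] = [2]

z = [2]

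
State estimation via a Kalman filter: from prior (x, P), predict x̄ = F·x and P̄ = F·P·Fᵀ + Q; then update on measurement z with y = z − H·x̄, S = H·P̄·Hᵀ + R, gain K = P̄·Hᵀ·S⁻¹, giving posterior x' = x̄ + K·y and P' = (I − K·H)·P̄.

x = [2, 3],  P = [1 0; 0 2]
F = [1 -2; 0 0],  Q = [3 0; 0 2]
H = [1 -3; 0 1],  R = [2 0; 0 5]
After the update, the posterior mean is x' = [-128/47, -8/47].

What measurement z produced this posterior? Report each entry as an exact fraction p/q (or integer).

x̄ = F·x = [-4, 0]
P̄ = F·P·Fᵀ + Q = [12 0; 0 2]
S = H·P̄·Hᵀ + R = [32 -6; -6 7]
K = P̄·Hᵀ·S⁻¹ = [21/47 18/47; -15/94 7/47]
x' − x̄ = [60/47, -8/47] = K·y
y = (KᵀK)⁻¹·Kᵀ·(x' − x̄) = [2, 1]
z = y + H·x̄ = [2, 1] + [-4, 0] = [-2, 1]

z = [-2, 1]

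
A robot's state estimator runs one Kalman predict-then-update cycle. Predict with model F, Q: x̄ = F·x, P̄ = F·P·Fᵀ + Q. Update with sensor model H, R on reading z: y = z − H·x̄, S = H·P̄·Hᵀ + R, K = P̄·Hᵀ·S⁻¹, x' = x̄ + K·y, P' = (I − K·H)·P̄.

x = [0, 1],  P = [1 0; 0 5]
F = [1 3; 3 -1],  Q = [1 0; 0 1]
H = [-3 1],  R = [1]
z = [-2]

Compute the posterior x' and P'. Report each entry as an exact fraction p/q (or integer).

x̄ = F·x = [3, -1]
P̄ = F·P·Fᵀ + Q = [47 -12; -12 15]
y = z − H·x̄ = [8]
S = H·P̄·Hᵀ + R = [511]
K = P̄·Hᵀ·S⁻¹ = [-153/511; 51/511]
x' = x̄ + K·y = [309/511, -103/511]
P' = (I − K·H)·P̄ = [608/511 1671/511; 1671/511 5064/511]

x' = [309/511, -103/511]
P' = [608/511 1671/511; 1671/511 5064/511]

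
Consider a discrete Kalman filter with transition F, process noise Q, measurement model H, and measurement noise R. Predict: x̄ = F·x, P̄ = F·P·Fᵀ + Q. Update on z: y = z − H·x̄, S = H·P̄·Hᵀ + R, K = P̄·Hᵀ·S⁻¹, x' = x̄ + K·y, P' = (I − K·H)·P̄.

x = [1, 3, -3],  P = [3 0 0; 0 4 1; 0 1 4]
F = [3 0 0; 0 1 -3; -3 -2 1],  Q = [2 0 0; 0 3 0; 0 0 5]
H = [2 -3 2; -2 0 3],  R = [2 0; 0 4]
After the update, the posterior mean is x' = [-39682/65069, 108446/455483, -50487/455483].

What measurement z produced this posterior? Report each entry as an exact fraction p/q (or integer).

x̄ = F·x = [3, 12, -12]
P̄ = F·P·Fᵀ + Q = [29 0 -27; 0 37 -13; -27 -13 48]
S = H·P̄·Hᵀ + R = [583 235; 235 876]
K = P̄·Hᵀ·S⁻¹ = [5167/65069 -11711/65069; -110847/455483 9458/455483; 24426/455483 96399/455483]
x' − x̄ = [-234889/65069, -5357350/455483, 5415309/455483] = K·y
y = (KᵀK)⁻¹·Kᵀ·(x' − x̄) = [52, 43]
z = y + H·x̄ = [52, 43] + [-54, -42] = [-2, 1]

z = [-2, 1]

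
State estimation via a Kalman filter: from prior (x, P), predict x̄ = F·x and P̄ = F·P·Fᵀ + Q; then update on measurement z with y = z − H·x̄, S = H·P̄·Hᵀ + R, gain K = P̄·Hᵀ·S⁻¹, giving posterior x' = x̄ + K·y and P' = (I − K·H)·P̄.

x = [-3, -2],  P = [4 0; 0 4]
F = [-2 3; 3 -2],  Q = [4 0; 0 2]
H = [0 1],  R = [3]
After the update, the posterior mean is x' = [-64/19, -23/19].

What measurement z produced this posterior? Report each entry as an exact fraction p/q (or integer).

z = [-1]

x̄ = F·x = [0, -5]
P̄ = F·P·Fᵀ + Q = [56 -48; -48 54]
S = H·P̄·Hᵀ + R = [57]
K = P̄·Hᵀ·S⁻¹ = [-16/19; 18/19]
x' − x̄ = [-64/19, 72/19] = K·y
y = (KᵀK)⁻¹·Kᵀ·(x' − x̄) = [4]
z = y + H·x̄ = [4] + [-5] = [-1]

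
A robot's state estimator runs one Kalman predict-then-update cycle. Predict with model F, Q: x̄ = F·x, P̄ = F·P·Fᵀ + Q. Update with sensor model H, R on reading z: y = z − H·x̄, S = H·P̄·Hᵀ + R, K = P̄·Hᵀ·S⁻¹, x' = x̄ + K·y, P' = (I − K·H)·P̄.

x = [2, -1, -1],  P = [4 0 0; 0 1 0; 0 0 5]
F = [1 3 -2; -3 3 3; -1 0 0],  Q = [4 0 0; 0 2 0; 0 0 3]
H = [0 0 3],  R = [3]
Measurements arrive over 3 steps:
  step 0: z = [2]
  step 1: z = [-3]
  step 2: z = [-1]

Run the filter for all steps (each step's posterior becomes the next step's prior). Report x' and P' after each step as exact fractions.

step 0: x̄ = F·x = [1, -12, -2]
step 0: P̄ = F·P·Fᵀ + Q = [37 -33 -4; -33 92 12; -4 12 7]
step 0: y = z − H·x̄ = [8]
step 0: S = H·P̄·Hᵀ + R = [66]
step 0: K = P̄·Hᵀ·S⁻¹ = [-2/11; 6/11; 7/22]
step 0: x' = x̄ + K·y = [-5/11, -84/11, 6/11]
step 0: P' = (I − K·H)·P̄ = [383/11 -291/11 -2/11; -291/11 796/11 6/11; -2/11 6/11 7/22]
step 1: x̄ = F·x = [-269/11, -219/11, 5/11]
step 1: P̄ = F·P·Fᵀ + Q = [5795/11 7740/11 486/11; 7740/11 32093/22 2028/11; 486/11 2028/11 416/11]
step 1: y = z − H·x̄ = [-48/11]
step 1: S = H·P̄·Hᵀ + R = [3777/11]
step 1: K = P̄·Hᵀ·S⁻¹ = [486/1259; 2028/1259; 416/1259]
step 1: x' = x̄ + K·y = [-32909/1259, -33915/1259, -1243/1259]
step 1: P' = (I − K·H)·P̄ = [598847/1259 617076/1259 486/1259; 617076/1259 1429853/2518 2028/1259; 486/1259 2028/1259 416/1259]
step 2: x̄ = F·x = [-132168/1259, -6747/1259, 32909/1259]
step 2: P̄ = F·P·Fᵀ + Q = [21432123/2518 1886607/2518 -2449103/1259; 1886607/2518 1501223/2518 -56145/1259; -2449103/1259 -56145/1259 602624/1259]
step 2: y = z − H·x̄ = [-99986/1259]
step 2: S = H·P̄·Hᵀ + R = [5427393/1259]
step 2: K = P̄·Hᵀ·S⁻¹ = [-2449103/1809131; -56145/1809131; 602624/1809131]
step 2: x' = x̄ + K·y = [4580450/1809131, -5236293/1809131, -569715/1809131]
step 2: P' = (I − K·H)·P̄ = [2211981801/3618262 2055671073/3618262 -2449103/1809131; 2055671073/3618262 2142172757/3618262 -56145/1809131; -2449103/1809131 -56145/1809131 602624/1809131]

step 0: x' = [-5/11, -84/11, 6/11], P' = [383/11 -291/11 -2/11; -291/11 796/11 6/11; -2/11 6/11 7/22]
step 1: x' = [-32909/1259, -33915/1259, -1243/1259], P' = [598847/1259 617076/1259 486/1259; 617076/1259 1429853/2518 2028/1259; 486/1259 2028/1259 416/1259]
step 2: x' = [4580450/1809131, -5236293/1809131, -569715/1809131], P' = [2211981801/3618262 2055671073/3618262 -2449103/1809131; 2055671073/3618262 2142172757/3618262 -56145/1809131; -2449103/1809131 -56145/1809131 602624/1809131]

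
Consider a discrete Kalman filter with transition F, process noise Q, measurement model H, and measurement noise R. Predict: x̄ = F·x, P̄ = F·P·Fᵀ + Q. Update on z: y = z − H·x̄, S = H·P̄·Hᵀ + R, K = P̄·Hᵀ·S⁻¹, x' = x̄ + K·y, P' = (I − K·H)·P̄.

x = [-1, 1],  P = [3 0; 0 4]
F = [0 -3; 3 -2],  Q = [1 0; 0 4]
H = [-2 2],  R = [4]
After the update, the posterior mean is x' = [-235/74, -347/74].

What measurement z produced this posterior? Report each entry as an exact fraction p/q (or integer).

x̄ = F·x = [-3, -5]
P̄ = F·P·Fᵀ + Q = [37 24; 24 47]
S = H·P̄·Hᵀ + R = [148]
K = P̄·Hᵀ·S⁻¹ = [-13/74; 23/74]
x' − x̄ = [-13/74, 23/74] = K·y
y = (KᵀK)⁻¹·Kᵀ·(x' − x̄) = [1]
z = y + H·x̄ = [1] + [-4] = [-3]

z = [-3]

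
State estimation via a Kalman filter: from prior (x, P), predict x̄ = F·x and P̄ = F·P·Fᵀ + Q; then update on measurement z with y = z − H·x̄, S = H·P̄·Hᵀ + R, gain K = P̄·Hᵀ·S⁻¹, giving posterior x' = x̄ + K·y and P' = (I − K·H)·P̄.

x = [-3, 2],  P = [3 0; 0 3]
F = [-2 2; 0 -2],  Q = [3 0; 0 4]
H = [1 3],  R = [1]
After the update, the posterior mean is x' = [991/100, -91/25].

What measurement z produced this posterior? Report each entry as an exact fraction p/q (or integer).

x̄ = F·x = [10, -4]
P̄ = F·P·Fᵀ + Q = [27 -12; -12 16]
S = H·P̄·Hᵀ + R = [100]
K = P̄·Hᵀ·S⁻¹ = [-9/100; 9/25]
x' − x̄ = [-9/100, 9/25] = K·y
y = (KᵀK)⁻¹·Kᵀ·(x' − x̄) = [1]
z = y + H·x̄ = [1] + [-2] = [-1]

z = [-1]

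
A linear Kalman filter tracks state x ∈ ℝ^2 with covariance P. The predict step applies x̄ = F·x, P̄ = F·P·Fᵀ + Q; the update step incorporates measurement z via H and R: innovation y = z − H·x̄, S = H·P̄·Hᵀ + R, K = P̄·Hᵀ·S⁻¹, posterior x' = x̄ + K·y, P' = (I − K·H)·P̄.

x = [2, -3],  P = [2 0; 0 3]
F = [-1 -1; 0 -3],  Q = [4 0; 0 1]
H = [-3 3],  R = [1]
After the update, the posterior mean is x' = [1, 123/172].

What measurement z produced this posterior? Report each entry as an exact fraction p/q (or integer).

z = [-1]

x̄ = F·x = [1, 9]
P̄ = F·P·Fᵀ + Q = [9 9; 9 28]
S = H·P̄·Hᵀ + R = [172]
K = P̄·Hᵀ·S⁻¹ = [0; 57/172]
x' − x̄ = [0, -1425/172] = K·y
y = (KᵀK)⁻¹·Kᵀ·(x' − x̄) = [-25]
z = y + H·x̄ = [-25] + [24] = [-1]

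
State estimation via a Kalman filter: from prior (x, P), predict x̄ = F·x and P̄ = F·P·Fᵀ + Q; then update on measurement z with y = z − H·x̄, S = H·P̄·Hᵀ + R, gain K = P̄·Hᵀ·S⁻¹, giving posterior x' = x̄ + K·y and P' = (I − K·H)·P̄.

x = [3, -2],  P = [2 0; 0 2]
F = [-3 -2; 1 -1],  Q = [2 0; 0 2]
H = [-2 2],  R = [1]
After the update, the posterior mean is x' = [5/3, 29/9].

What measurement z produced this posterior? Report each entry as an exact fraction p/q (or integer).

z = [3]

x̄ = F·x = [-5, 5]
P̄ = F·P·Fᵀ + Q = [28 -2; -2 6]
S = H·P̄·Hᵀ + R = [153]
K = P̄·Hᵀ·S⁻¹ = [-20/51; 16/153]
x' − x̄ = [20/3, -16/9] = K·y
y = (KᵀK)⁻¹·Kᵀ·(x' − x̄) = [-17]
z = y + H·x̄ = [-17] + [20] = [3]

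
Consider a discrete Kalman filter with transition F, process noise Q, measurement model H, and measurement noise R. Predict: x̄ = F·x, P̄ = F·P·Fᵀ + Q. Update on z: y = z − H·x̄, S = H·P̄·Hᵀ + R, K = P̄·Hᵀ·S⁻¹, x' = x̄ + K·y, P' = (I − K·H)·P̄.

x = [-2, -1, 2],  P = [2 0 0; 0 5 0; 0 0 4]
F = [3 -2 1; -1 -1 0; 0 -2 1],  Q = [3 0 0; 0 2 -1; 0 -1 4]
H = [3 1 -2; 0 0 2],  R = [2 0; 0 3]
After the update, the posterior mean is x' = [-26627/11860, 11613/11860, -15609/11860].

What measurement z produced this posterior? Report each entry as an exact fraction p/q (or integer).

z = [-3, -3]

x̄ = F·x = [-2, 3, 4]
P̄ = F·P·Fᵀ + Q = [45 4 24; 4 9 9; 24 9 28]
S = H·P̄·Hᵀ + R = [228 50; 50 115]
K = P̄·Hᵀ·S⁻¹ = [1613/4744 3197/11860; -111/4744 1977/11860; 15/4744 5759/11860]
x' − x̄ = [-2907/11860, -23967/11860, -63049/11860] = K·y
y = (KᵀK)⁻¹·Kᵀ·(x' − x̄) = [8, -11]
z = y + H·x̄ = [8, -11] + [-11, 8] = [-3, -3]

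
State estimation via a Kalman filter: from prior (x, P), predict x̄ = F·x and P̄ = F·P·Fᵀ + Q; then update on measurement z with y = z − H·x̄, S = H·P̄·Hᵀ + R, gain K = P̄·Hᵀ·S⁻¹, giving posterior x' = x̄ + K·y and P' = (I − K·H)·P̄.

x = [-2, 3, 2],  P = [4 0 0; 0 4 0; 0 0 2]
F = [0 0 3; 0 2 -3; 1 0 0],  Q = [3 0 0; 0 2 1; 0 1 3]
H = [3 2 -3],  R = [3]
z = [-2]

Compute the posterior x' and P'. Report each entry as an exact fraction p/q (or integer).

x' = [36/19, -130/57, 8/9]
P' = [318/19 -387/19 3; -387/19 659/19 8/3; 3 8/3 44/9]

x̄ = F·x = [6, 0, -2]
P̄ = F·P·Fᵀ + Q = [21 -18 0; -18 36 1; 0 1 7]
y = z − H·x̄ = [-26]
S = H·P̄·Hᵀ + R = [171]
K = P̄·Hᵀ·S⁻¹ = [3/19; 5/57; -1/9]
x' = x̄ + K·y = [36/19, -130/57, 8/9]
P' = (I − K·H)·P̄ = [318/19 -387/19 3; -387/19 659/19 8/3; 3 8/3 44/9]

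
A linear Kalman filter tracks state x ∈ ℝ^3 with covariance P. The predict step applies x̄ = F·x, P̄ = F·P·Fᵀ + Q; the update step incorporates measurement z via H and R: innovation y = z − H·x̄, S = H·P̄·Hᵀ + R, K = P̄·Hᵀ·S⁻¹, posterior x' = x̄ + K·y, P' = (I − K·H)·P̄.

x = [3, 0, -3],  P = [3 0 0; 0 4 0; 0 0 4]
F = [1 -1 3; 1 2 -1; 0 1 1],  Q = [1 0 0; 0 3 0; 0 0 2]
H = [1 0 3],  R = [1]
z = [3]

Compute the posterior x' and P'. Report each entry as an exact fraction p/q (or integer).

x' = [42/61, 336/61, 45/61]
P' = [3428/183 -2771/183 -1120/183; -2771/183 4733/183 922/183; -1120/183 922/183 386/183]

x̄ = F·x = [-6, 6, -3]
P̄ = F·P·Fᵀ + Q = [44 -17 8; -17 26 4; 8 4 10]
y = z − H·x̄ = [18]
S = H·P̄·Hᵀ + R = [183]
K = P̄·Hᵀ·S⁻¹ = [68/183; -5/183; 38/183]
x' = x̄ + K·y = [42/61, 336/61, 45/61]
P' = (I − K·H)·P̄ = [3428/183 -2771/183 -1120/183; -2771/183 4733/183 922/183; -1120/183 922/183 386/183]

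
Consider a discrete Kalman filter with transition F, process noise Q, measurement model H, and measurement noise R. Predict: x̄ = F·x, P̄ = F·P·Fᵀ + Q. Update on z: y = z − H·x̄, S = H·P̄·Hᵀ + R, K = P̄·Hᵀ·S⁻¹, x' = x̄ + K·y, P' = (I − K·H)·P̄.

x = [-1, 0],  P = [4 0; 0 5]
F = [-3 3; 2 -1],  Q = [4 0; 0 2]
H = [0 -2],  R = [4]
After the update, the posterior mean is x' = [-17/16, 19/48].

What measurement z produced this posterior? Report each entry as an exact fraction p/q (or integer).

z = [-1]

x̄ = F·x = [3, -2]
P̄ = F·P·Fᵀ + Q = [85 -39; -39 23]
S = H·P̄·Hᵀ + R = [96]
K = P̄·Hᵀ·S⁻¹ = [13/16; -23/48]
x' − x̄ = [-65/16, 115/48] = K·y
y = (KᵀK)⁻¹·Kᵀ·(x' − x̄) = [-5]
z = y + H·x̄ = [-5] + [4] = [-1]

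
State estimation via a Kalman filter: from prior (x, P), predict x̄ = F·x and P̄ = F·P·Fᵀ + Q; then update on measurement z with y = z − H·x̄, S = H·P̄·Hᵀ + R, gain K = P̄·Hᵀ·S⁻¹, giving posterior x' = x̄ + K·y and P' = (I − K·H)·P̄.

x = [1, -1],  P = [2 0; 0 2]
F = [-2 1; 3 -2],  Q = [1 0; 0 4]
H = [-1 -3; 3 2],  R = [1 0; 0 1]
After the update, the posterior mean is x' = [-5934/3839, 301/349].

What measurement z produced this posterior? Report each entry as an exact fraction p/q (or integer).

x̄ = F·x = [-3, 5]
P̄ = F·P·Fᵀ + Q = [11 -16; -16 30]
S = H·P̄·Hᵀ + R = [186 -37; -37 28]
K = P̄·Hᵀ·S⁻¹ = [1073/3839 1555/3839; -148/349 -46/349]
x' − x̄ = [5583/3839, -1444/349] = K·y
y = (KᵀK)⁻¹·Kᵀ·(x' − x̄) = [11, -4]
z = y + H·x̄ = [11, -4] + [-12, 1] = [-1, -3]

z = [-1, -3]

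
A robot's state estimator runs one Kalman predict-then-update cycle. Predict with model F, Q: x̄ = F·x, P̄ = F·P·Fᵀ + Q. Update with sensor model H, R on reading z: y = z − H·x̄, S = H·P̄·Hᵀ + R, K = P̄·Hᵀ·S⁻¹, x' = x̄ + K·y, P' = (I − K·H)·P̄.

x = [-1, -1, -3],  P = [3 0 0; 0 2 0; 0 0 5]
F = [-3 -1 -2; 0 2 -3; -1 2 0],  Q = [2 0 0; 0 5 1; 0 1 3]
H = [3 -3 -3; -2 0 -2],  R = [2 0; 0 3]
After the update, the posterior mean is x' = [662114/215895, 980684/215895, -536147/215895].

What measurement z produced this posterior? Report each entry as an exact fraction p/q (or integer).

x̄ = F·x = [10, 7, -1]
P̄ = F·P·Fᵀ + Q = [51 26 5; 26 58 9; 5 9 14]
S = H·P̄·Hᵀ + R = [713 -12; -12 303]
K = P̄·Hᵀ·S⁻¹ = [5612/71965 -79136/215895; -12703/71965 -51386/215895; -5606/71965 -27742/215895]
x' − x̄ = [-1496836/215895, -530581/215895, -320252/215895] = K·y
y = (KᵀK)⁻¹·Kᵀ·(x' − x̄) = [-9, 17]
z = y + H·x̄ = [-9, 17] + [12, -18] = [3, -1]

z = [3, -1]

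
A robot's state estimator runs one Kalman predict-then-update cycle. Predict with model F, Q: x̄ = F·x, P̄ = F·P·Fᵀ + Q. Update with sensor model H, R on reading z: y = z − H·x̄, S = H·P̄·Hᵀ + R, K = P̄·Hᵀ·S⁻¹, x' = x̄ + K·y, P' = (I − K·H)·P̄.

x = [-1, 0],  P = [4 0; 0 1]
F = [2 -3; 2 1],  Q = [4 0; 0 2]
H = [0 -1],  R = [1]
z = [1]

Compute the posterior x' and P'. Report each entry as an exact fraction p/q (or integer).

x̄ = F·x = [-2, -2]
P̄ = F·P·Fᵀ + Q = [29 13; 13 19]
y = z − H·x̄ = [-1]
S = H·P̄·Hᵀ + R = [20]
K = P̄·Hᵀ·S⁻¹ = [-13/20; -19/20]
x' = x̄ + K·y = [-27/20, -21/20]
P' = (I − K·H)·P̄ = [411/20 13/20; 13/20 19/20]

x' = [-27/20, -21/20]
P' = [411/20 13/20; 13/20 19/20]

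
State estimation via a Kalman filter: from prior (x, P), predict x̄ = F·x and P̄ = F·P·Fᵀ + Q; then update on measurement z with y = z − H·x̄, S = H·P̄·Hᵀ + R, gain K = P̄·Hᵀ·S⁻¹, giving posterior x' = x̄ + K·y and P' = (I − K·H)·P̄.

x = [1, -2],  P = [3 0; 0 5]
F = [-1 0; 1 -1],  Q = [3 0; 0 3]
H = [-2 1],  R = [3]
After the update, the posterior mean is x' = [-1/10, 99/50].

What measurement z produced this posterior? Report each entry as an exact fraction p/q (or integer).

z = [2]

x̄ = F·x = [-1, 3]
P̄ = F·P·Fᵀ + Q = [6 -3; -3 11]
S = H·P̄·Hᵀ + R = [50]
K = P̄·Hᵀ·S⁻¹ = [-3/10; 17/50]
x' − x̄ = [9/10, -51/50] = K·y
y = (KᵀK)⁻¹·Kᵀ·(x' − x̄) = [-3]
z = y + H·x̄ = [-3] + [5] = [2]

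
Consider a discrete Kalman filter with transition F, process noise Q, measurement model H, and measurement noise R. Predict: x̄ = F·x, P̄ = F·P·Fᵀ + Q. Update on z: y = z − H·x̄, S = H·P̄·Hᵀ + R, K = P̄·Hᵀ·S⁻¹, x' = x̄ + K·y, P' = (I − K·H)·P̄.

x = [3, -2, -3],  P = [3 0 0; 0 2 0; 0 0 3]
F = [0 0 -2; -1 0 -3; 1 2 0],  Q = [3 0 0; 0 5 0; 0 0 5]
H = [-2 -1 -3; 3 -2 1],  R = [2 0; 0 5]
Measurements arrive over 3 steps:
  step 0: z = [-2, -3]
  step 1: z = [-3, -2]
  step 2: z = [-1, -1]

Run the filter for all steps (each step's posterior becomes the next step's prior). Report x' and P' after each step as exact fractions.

step 0: x̄ = F·x = [6, 6, -1]
step 0: P̄ = F·P·Fᵀ + Q = [15 18 0; 18 35 -3; 0 -3 16]
step 0: y = z − H·x̄ = [13, -8]
step 0: S = H·P̄·Hᵀ + R = [295 -65; -65 92]
step 0: K = P̄·Hᵀ·S⁻¹ = [-3831/22915 -93/4583; -6939/22915 -1927/4583; -542/4583 713/4583]
step 0: x' = x̄ + K·y = [91407/22915, 124363/22915, -17333/4583]
step 0: P' = (I − K·H)·P̄ = [164022/22915 166113/22915 -32433/4583; 166113/22915 188742/22915 -33806/4583; -32433/4583 -33806/4583 33252/4583]
step 1: x̄ = F·x = [34666/4583, 168588/22915, 340133/22915]
step 1: P̄ = F·P·Fᵀ + Q = [146757/4583 134646/4583 200090/4583; 134646/4583 801947/22915 1004427/22915; 200090/4583 1004427/22915 1698017/22915]
step 1: y = z − H·x̄ = [1466902/22915, -568777/22915]
step 1: S = H·P̄·Hᵀ + R = [39789952/22915 -13202452/22915; -13202452/22915 5530677/22915]
step 1: K = P̄·Hᵀ·S⁻¹ = [-86067367/998486440 32375627/249621610; -15269479/71320460 -4533966/17830115; -28907063/142640920 96423/35660230]
step 1: x' = x̄ + K·y = [-117140677/99848644, -260935/7132046, 25719759/14264092]
step 1: P' = (I − K·H)·P̄ = [1087305923/499243220 68632041/35660230 -145209193/71320460; 68632041/35660230 45122339/17830115 -70746427/35660230; -145209193/71320460 -70746427/35660230 153606101/71320460]
step 2: x̄ = F·x = [-25719759/7132046, -211487131/49924322, -124446857/99848644]
step 2: P̄ = F·P·Fᵀ + Q = [207096446/17830115 31560911/3566023 428194901/35660230; 31560911/3566023 358096014/24962161 598308985/49924322; 428194901/35660230 598308985/49924322 12480618287/499243220]
step 2: y = z − H·x̄ = [-1616316729/99848644, 258879567/99848644]
step 2: S = H·P̄·Hᵀ + R = [269190165883/499243220 -89518255193/499243220; -89518255193/499243220 54826501703/499243220]
step 2: K = P̄·Hᵀ·S⁻¹ = [-1124259200673/13510923744575 1750854407687/13510923744575; -569380323371/2702184748915 -687425753751/2702184748915; -2768616907656/13510923744575 38152154589/13510923744575]
step 2: x' = x̄ + K·y = [-25984814088891/13510923744575, -4012234153202/2702184748915, 28076962588673/13510923744575]
step 2: P' = (I − K·H)·P̄ = [29323017378882/13510923744575 5178480683949/2702184748915 -27429973258721/13510923744575; 5178480683949/2702184748915 1362843192590/540436949783 -5344138894702/2702184748915; -27429973258721/13510923744575 -5344138894702/2702184748915 29039291602088/13510923744575]

step 0: x' = [91407/22915, 124363/22915, -17333/4583], P' = [164022/22915 166113/22915 -32433/4583; 166113/22915 188742/22915 -33806/4583; -32433/4583 -33806/4583 33252/4583]
step 1: x' = [-117140677/99848644, -260935/7132046, 25719759/14264092], P' = [1087305923/499243220 68632041/35660230 -145209193/71320460; 68632041/35660230 45122339/17830115 -70746427/35660230; -145209193/71320460 -70746427/35660230 153606101/71320460]
step 2: x' = [-25984814088891/13510923744575, -4012234153202/2702184748915, 28076962588673/13510923744575], P' = [29323017378882/13510923744575 5178480683949/2702184748915 -27429973258721/13510923744575; 5178480683949/2702184748915 1362843192590/540436949783 -5344138894702/2702184748915; -27429973258721/13510923744575 -5344138894702/2702184748915 29039291602088/13510923744575]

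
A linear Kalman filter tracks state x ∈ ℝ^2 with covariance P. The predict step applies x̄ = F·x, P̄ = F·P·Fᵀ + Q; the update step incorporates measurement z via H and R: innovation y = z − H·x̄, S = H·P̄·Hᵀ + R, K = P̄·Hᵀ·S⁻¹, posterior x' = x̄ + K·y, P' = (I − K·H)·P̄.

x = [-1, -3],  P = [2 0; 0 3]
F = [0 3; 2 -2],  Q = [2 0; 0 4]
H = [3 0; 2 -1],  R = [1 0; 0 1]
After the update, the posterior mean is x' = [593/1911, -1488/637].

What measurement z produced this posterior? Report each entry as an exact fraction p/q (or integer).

z = [1, 3]

x̄ = F·x = [-9, 4]
P̄ = F·P·Fᵀ + Q = [29 -18; -18 24]
S = H·P̄·Hᵀ + R = [262 228; 228 213]
K = P̄·Hᵀ·S⁻¹ = [401/1274 38/1911; 363/637 -568/637]
x' − x̄ = [17792/1911, -4036/637] = K·y
y = (KᵀK)⁻¹·Kᵀ·(x' − x̄) = [28, 25]
z = y + H·x̄ = [28, 25] + [-27, -22] = [1, 3]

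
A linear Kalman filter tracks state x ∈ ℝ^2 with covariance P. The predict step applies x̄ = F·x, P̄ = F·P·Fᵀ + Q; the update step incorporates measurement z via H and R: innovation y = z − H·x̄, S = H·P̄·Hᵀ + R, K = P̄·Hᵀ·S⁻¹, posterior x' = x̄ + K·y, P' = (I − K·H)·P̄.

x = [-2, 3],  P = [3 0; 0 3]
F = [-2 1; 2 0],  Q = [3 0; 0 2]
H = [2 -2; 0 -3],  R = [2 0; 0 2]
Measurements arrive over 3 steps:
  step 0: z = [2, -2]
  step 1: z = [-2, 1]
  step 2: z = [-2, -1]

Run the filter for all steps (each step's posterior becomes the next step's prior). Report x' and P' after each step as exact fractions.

step 0: x̄ = F·x = [7, -4]
step 0: P̄ = F·P·Fᵀ + Q = [18 -12; -12 14]
step 0: y = z − H·x̄ = [-20, -14]
step 0: S = H·P̄·Hᵀ + R = [226 156; 156 128]
step 0: K = P̄·Hᵀ·S⁻¹ = [129/287 -153/574; -13/574 -345/1148]
step 0: x' = x̄ + K·y = [500/287, 379/574]
step 0: P' = (I − K·H)·P̄ = [180/287 51/287; 51/287 115/574]
step 1: x̄ = F·x = [-1621/574, 1000/287]
step 1: P̄ = F·P·Fᵀ + Q = [2869/574 -618/287; -618/287 1294/287]
step 1: y = z − H·x̄ = [3047/287, 3287/287]
step 1: S = H·P̄·Hᵀ + R = [16432/287 11472/287; 11472/287 12220/287]
step 1: K = P̄·Hᵀ·S⁻¹ = [25169/60272 -3621/15068; -239/7534 -2169/7534]
step 1: x' = x̄ + K·y = [-68883/60272, -564/3767]
step 1: P' = (I − K·H)·P̄ = [34825/60272 1207/7534; 1207/7534 723/3767]
step 2: x̄ = F·x = [64371/30136, -68883/30136]
step 2: P̄ = F·P·Fᵀ + Q = [73265/15068 -29997/15068; -29997/15068 64961/15068]
step 2: y = z − H·x̄ = [-81695/7534, -236785/30136]
step 2: S = H·P̄·Hᵀ + R = [205754/3767 142437/3767; 142437/3767 614785/15068]
step 2: K = P̄·Hᵀ·S⁻¹ = [2511802/6018221 -1446861/6018221; -189916/6018221 -1731735/6018221]
step 2: x' = x̄ + K·y = [-6026863/12036442, 1909892/6018221]
step 2: P' = (I − K·H)·P̄ = [3476376/6018221 964574/6018221; 964574/6018221 1154490/6018221]

step 0: x' = [500/287, 379/574], P' = [180/287 51/287; 51/287 115/574]
step 1: x' = [-68883/60272, -564/3767], P' = [34825/60272 1207/7534; 1207/7534 723/3767]
step 2: x' = [-6026863/12036442, 1909892/6018221], P' = [3476376/6018221 964574/6018221; 964574/6018221 1154490/6018221]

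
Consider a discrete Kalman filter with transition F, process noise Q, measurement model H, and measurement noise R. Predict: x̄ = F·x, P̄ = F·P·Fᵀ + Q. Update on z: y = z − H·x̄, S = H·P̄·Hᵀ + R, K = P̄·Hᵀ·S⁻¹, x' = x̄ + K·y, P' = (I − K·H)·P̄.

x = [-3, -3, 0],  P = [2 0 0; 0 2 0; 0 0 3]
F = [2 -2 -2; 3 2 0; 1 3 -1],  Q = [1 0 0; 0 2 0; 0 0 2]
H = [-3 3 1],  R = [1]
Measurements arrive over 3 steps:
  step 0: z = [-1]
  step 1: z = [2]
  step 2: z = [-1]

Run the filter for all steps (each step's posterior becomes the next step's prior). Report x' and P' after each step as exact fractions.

step 0: x' = [-4312/587, -3765/587, -2284/587], P' = [11094/587 9278/587 5371/587; 9278/587 8336/587 2916/587; 5371/587 2916/587 7450/587]
step 1: x' = [473181/574652, 723221/574652, 386853/574652], P' = [64512953/4022564 34346565/4022564 90359793/4022564; 34346565/4022564 20147317/4022564 43585933/4022564; 90359793/4022564 43585933/4022564 140960877/4022564]
step 2: x' = [336971849/838711496, -569525595/838711496, 1884593325/838711496], P' = [6030725641/838711496 477815785/119815928 7975292379/838711496; 477815785/119815928 2239080867/838711496 3495972259/838711496; 7975292379/838711496 3495972259/838711496 1927288413/119815928]

step 0: x̄ = F·x = [0, -15, -12]
step 0: P̄ = F·P·Fᵀ + Q = [29 4 -2; 4 28 18; -2 18 25]
step 0: y = z − H·x̄ = [56]
step 0: S = H·P̄·Hᵀ + R = [587]
step 0: K = P̄·Hᵀ·S⁻¹ = [-77/587; 90/587; 85/587]
step 0: x' = x̄ + K·y = [-4312/587, -3765/587, -2284/587]
step 0: P' = (I − K·H)·P̄ = [11094/587 9278/587 5371/587; 9278/587 8336/587 2916/587; 5371/587 2916/587 7450/587]
step 1: x̄ = F·x = [3474/587, -20466/587, -13323/587]
step 1: P̄ = F·P·Fᵀ + Q = [14243/587 -29226/587 -8964/587; -29226/587 245700/587 163411/587; -8964/587 163411/587 122172/587]
step 1: y = z − H·x̄ = [86317/587]
step 1: S = H·P̄·Hᵀ + R = [4022564/587]
step 1: K = P̄·Hᵀ·S⁻¹ = [-139371/4022564; 988189/4022564; 639297/4022564]
step 1: x' = x̄ + K·y = [473181/574652, 723221/574652, 386853/574652]
step 1: P' = (I − K·H)·P̄ = [64512953/4022564 34346565/4022564 90359793/4022564; 34346565/4022564 20147317/4022564 43585933/4022564; 90359793/4022564 43585933/4022564 140960877/4022564]
step 2: x̄ = F·x = [-636893/287326, 2865985/574652, 2255991/574652]
step 2: P̄ = F·P·Fᵀ + Q = [64385938/1005641 -239353585/2011282 -54166443/2011282; -239353585/2011282 1081409753/4022564 333983731/4022564; -54166443/2011282 333983731/4022564 158689017/4022564]
step 2: y = z − H·x̄ = [-3812489/143663]
step 2: S = H·P̄·Hᵀ + R = [838711496/143663]
step 2: K = P̄·Hᵀ·S⁻¹ = [-82753059/838711496; 179083375/838711496; 53058531/838711496]
step 2: x' = x̄ + K·y = [336971849/838711496, -569525595/838711496, 1884593325/838711496]
step 2: P' = (I − K·H)·P̄ = [6030725641/838711496 477815785/119815928 7975292379/838711496; 477815785/119815928 2239080867/838711496 3495972259/838711496; 7975292379/838711496 3495972259/838711496 1927288413/119815928]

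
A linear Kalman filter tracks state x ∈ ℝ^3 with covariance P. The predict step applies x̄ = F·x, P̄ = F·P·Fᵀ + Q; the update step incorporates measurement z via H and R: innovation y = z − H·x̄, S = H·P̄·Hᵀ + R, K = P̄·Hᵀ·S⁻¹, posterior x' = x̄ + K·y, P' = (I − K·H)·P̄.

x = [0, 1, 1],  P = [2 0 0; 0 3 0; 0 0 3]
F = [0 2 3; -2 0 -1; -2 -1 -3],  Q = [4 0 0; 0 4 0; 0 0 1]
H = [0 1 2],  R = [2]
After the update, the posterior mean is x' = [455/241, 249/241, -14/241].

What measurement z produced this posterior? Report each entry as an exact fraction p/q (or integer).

z = [1]

x̄ = F·x = [5, -1, -4]
P̄ = F·P·Fᵀ + Q = [43 -9 -33; -9 15 17; -33 17 39]
S = H·P̄·Hᵀ + R = [241]
K = P̄·Hᵀ·S⁻¹ = [-75/241; 49/241; 95/241]
x' − x̄ = [-750/241, 490/241, 950/241] = K·y
y = (KᵀK)⁻¹·Kᵀ·(x' − x̄) = [10]
z = y + H·x̄ = [10] + [-9] = [1]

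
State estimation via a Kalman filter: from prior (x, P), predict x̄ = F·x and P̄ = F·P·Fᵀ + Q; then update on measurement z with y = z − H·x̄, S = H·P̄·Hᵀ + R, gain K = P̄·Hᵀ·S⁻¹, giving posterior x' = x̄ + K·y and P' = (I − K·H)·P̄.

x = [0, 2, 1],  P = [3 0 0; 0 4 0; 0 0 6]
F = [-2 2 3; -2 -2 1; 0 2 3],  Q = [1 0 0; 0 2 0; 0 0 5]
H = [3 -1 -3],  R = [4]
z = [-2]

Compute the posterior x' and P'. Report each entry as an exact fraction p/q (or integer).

x' = [157/26, -3, 199/26]
P' = [2033/26 14 1905/26; 14 36 2; 1905/26 2 9461/130]

x̄ = F·x = [7, -3, 7]
P̄ = F·P·Fᵀ + Q = [83 14 70; 14 36 2; 70 2 75]
y = z − H·x̄ = [-5]
S = H·P̄·Hᵀ + R = [130]
K = P̄·Hᵀ·S⁻¹ = [5/26; 0; -17/130]
x' = x̄ + K·y = [157/26, -3, 199/26]
P' = (I − K·H)·P̄ = [2033/26 14 1905/26; 14 36 2; 1905/26 2 9461/130]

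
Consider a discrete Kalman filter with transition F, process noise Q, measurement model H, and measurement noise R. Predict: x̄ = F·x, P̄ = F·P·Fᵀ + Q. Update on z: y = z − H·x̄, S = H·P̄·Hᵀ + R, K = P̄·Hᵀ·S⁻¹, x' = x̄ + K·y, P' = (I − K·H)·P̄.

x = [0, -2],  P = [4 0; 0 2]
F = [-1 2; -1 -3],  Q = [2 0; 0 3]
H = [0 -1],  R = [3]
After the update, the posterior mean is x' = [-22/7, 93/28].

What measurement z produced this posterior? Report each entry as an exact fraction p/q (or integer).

x̄ = F·x = [-4, 6]
P̄ = F·P·Fᵀ + Q = [14 -8; -8 25]
S = H·P̄·Hᵀ + R = [28]
K = P̄·Hᵀ·S⁻¹ = [2/7; -25/28]
x' − x̄ = [6/7, -75/28] = K·y
y = (KᵀK)⁻¹·Kᵀ·(x' − x̄) = [3]
z = y + H·x̄ = [3] + [-6] = [-3]

z = [-3]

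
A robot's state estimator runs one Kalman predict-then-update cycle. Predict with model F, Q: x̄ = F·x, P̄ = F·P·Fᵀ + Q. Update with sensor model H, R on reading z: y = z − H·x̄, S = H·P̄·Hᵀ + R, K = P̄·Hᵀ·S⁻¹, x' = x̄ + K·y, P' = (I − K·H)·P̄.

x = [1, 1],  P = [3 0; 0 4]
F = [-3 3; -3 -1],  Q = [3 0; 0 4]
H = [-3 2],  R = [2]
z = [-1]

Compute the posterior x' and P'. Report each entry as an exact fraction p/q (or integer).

x' = [-294/139, -2049/556]
P' = [2118/139 3135/139; 3135/139 18835/556]

x̄ = F·x = [0, -4]
P̄ = F·P·Fᵀ + Q = [66 15; 15 35]
y = z − H·x̄ = [7]
S = H·P̄·Hᵀ + R = [556]
K = P̄·Hᵀ·S⁻¹ = [-42/139; 25/556]
x' = x̄ + K·y = [-294/139, -2049/556]
P' = (I − K·H)·P̄ = [2118/139 3135/139; 3135/139 18835/556]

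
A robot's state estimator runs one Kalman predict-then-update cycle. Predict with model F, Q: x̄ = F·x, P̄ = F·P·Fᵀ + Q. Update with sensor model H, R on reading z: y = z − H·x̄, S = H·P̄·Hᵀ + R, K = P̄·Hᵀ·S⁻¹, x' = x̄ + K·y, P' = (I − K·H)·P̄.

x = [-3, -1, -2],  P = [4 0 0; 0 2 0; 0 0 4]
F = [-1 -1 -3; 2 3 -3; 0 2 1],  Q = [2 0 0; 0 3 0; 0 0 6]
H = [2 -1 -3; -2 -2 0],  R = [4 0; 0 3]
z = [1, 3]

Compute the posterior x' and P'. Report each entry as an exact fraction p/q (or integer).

x̄ = F·x = [10, -3, -4]
P̄ = F·P·Fᵀ + Q = [44 22 -16; 22 73 0; -16 0 18]
y = z − H·x̄ = [-34, 17]
S = H·P̄·Hᵀ + R = [519 -170; -170 647]
K = P̄·Hᵀ·S⁻¹ = [51318/306893 -49128/306893; -51063/306893 -103540/306893; -50202/306893 1988/306893]
x' = x̄ + K·y = [488942/306893, -944717/306893, 513092/306893]
P' = (I − K·H)·P̄ = [1168144/306893 -1094452/306893 1075156/306893; -1094452/306893 1249762/306893 -1078138/306893; 1075156/306893 -1078138/306893 1143086/306893]

x' = [488942/306893, -944717/306893, 513092/306893]
P' = [1168144/306893 -1094452/306893 1075156/306893; -1094452/306893 1249762/306893 -1078138/306893; 1075156/306893 -1078138/306893 1143086/306893]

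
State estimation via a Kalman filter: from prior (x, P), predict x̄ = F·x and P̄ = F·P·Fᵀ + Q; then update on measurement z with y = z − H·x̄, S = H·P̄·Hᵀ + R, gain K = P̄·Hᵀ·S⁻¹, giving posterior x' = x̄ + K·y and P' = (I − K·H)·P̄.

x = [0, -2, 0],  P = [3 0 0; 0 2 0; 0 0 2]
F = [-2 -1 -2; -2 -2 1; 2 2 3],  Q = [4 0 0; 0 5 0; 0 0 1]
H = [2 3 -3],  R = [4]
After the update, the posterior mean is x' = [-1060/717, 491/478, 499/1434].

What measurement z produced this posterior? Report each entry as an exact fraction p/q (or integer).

z = [-1]

x̄ = F·x = [2, 4, -4]
P̄ = F·P·Fᵀ + Q = [26 12 -28; 12 27 -14; -28 -14 39]
S = H·P̄·Hᵀ + R = [1434]
K = P̄·Hᵀ·S⁻¹ = [86/717; 49/478; -215/1434]
x' − x̄ = [-2494/717, -1421/478, 6235/1434] = K·y
y = (KᵀK)⁻¹·Kᵀ·(x' − x̄) = [-29]
z = y + H·x̄ = [-29] + [28] = [-1]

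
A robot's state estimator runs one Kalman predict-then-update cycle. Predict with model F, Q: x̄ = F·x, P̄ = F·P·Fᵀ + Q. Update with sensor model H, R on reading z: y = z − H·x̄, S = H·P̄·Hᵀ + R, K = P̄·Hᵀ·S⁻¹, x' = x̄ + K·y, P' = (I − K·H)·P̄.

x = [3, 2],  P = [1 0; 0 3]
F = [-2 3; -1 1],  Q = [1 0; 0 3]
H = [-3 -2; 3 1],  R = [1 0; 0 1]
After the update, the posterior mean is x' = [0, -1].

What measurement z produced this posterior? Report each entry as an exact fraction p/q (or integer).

z = [2, -1]

x̄ = F·x = [0, -1]
P̄ = F·P·Fᵀ + Q = [32 11; 11 7]
S = H·P̄·Hᵀ + R = [449 -401; -401 362]
K = P̄·Hᵀ·S⁻¹ = [191/1737 725/1737; -974/1737 -887/1737]
x' − x̄ = [0, 0] = K·y
y = (KᵀK)⁻¹·Kᵀ·(x' − x̄) = [0, 0]
z = y + H·x̄ = [0, 0] + [2, -1] = [2, -1]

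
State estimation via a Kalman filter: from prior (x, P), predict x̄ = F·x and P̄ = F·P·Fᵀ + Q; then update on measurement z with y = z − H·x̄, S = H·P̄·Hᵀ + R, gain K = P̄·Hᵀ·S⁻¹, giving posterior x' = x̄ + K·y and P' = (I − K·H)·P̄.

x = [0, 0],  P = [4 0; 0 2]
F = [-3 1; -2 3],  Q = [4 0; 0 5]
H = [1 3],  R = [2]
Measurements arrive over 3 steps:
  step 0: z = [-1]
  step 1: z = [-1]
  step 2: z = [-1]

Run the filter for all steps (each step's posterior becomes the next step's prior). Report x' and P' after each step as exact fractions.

step 0: x̄ = F·x = [0, 0]
step 0: P̄ = F·P·Fᵀ + Q = [42 30; 30 39]
step 0: y = z − H·x̄ = [-1]
step 0: S = H·P̄·Hᵀ + R = [575]
step 0: K = P̄·Hᵀ·S⁻¹ = [132/575; 147/575]
step 0: x' = x̄ + K·y = [-132/575, -147/575]
step 0: P' = (I − K·H)·P̄ = [6726/575 -2154/575; -2154/575 816/575]
step 1: x̄ = F·x = [249/575, -177/575]
step 1: P̄ = F·P·Fᵀ + Q = [76574/575 66498/575; 66498/575 62971/575]
step 1: y = z − H·x̄ = [-293/575]
step 1: S = H·P̄·Hᵀ + R = [1043451/575]
step 1: K = P̄·Hᵀ·S⁻¹ = [276068/1043451; 28379/115939]
step 1: x' = x̄ + K·y = [311185/1043451, -50150/115939]
step 1: P' = (I − K·H)·P̄ = [6413350/1043451 -217082/115939; -217082/115939 91280/115939]
step 2: x̄ = F·x = [-461635/347817, -1976420/1043451]
step 2: P̄ = F·P·Fᵀ + Q = [8270878/115939 20811926/347817; 20811926/347817 61709191/1043451]
step 2: y = z − H·x̄ = [696746/115939]
step 2: S = H·P̄·Hᵀ + R = [111835799/115939]
step 2: K = P̄·Hᵀ·S⁻¹ = [29082804/111835799; 27507039/111835799]
step 2: x' = x̄ + K·y = [79030033/335507397, -418717906/1006522191]
step 2: P' = (I − K·H)·P̄ = [682865654/111835799 -624700046/335507397; -624700046/335507397 789742280/1006522191]

step 0: x' = [-132/575, -147/575], P' = [6726/575 -2154/575; -2154/575 816/575]
step 1: x' = [311185/1043451, -50150/115939], P' = [6413350/1043451 -217082/115939; -217082/115939 91280/115939]
step 2: x' = [79030033/335507397, -418717906/1006522191], P' = [682865654/111835799 -624700046/335507397; -624700046/335507397 789742280/1006522191]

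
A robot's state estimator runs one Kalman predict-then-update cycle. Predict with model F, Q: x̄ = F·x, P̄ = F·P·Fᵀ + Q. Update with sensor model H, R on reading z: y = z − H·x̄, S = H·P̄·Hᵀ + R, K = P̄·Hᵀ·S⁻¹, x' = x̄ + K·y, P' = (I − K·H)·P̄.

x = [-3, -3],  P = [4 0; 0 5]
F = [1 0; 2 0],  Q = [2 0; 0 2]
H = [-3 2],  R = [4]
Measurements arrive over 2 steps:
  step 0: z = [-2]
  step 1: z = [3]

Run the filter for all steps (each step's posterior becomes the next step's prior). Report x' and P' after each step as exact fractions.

step 0: x' = [-52/17, -96/17], P' = [100/17 148/17; 148/17 234/17]
step 1: x' = [-939/305, -1054/305], P' = [2404/305 3604/305; 3604/305 5674/305]

step 0: x̄ = F·x = [-3, -6]
step 0: P̄ = F·P·Fᵀ + Q = [6 8; 8 18]
step 0: y = z − H·x̄ = [1]
step 0: S = H·P̄·Hᵀ + R = [34]
step 0: K = P̄·Hᵀ·S⁻¹ = [-1/17; 6/17]
step 0: x' = x̄ + K·y = [-52/17, -96/17]
step 0: P' = (I − K·H)·P̄ = [100/17 148/17; 148/17 234/17]
step 1: x̄ = F·x = [-52/17, -104/17]
step 1: P̄ = F·P·Fᵀ + Q = [134/17 200/17; 200/17 434/17]
step 1: y = z − H·x̄ = [103/17]
step 1: S = H·P̄·Hᵀ + R = [610/17]
step 1: K = P̄·Hᵀ·S⁻¹ = [-1/305; 134/305]
step 1: x' = x̄ + K·y = [-939/305, -1054/305]
step 1: P' = (I − K·H)·P̄ = [2404/305 3604/305; 3604/305 5674/305]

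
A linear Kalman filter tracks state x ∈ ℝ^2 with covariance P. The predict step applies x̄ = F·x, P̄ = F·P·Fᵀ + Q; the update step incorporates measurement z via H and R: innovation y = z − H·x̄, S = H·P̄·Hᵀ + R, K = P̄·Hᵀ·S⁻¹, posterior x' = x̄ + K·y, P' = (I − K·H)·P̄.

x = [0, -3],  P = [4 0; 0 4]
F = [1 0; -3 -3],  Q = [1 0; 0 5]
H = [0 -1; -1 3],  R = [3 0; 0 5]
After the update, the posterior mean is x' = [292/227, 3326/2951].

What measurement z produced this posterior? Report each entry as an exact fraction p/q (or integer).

x̄ = F·x = [0, 9]
P̄ = F·P·Fᵀ + Q = [5 -12; -12 77]
S = H·P̄·Hᵀ + R = [80 -243; -243 775]
K = P̄·Hᵀ·S⁻¹ = [-51/227 -28/227; -626/2951 729/2951]
x' − x̄ = [292/227, -23233/2951] = K·y
y = (KᵀK)⁻¹·Kᵀ·(x' − x̄) = [8, -25]
z = y + H·x̄ = [8, -25] + [-9, 27] = [-1, 2]

z = [-1, 2]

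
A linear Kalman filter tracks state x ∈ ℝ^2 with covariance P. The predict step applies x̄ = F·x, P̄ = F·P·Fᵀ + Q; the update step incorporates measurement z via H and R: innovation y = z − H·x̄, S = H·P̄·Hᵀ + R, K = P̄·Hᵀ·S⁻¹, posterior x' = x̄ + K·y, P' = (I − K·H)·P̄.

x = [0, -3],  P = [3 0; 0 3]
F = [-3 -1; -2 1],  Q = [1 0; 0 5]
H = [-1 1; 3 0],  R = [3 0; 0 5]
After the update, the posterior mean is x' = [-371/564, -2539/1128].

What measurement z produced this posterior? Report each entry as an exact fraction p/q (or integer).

x̄ = F·x = [3, -3]
P̄ = F·P·Fᵀ + Q = [31 15; 15 20]
S = H·P̄·Hᵀ + R = [24 -48; -48 284]
K = P̄·Hᵀ·S⁻¹ = [-5/282 61/188; 895/1128 55/188]
x' − x̄ = [-2063/564, 845/1128] = K·y
y = (KᵀK)⁻¹·Kᵀ·(x' − x̄) = [5, -11]
z = y + H·x̄ = [5, -11] + [-6, 9] = [-1, -2]

z = [-1, -2]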